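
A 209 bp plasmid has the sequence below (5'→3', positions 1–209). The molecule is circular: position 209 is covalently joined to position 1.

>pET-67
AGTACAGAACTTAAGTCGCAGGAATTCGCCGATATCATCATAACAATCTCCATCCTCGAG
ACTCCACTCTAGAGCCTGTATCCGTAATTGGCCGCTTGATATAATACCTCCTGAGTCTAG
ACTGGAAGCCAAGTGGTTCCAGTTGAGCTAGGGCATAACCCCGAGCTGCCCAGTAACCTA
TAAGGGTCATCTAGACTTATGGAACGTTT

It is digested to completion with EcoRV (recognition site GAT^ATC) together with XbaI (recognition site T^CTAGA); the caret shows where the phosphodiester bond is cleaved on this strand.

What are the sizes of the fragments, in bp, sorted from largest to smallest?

74, 52, 48, 35 bp

The EcoRV site (GATATC) starts at position 31.
EcoRV cuts after base 3 of each site, so after position 33.
XbaI sites (TCTAGA) start at positions 68, 116, 190.
XbaI cuts after the first base of each site, so after positions 68, 116, 190.
Combined cut positions: 33, 68, 116, 190.
Circular molecule, 4 cuts → 4 fragments:
  34–68 → 35 bp
  69–116 → 48 bp
  117–190 → 74 bp
  191–209 then 1–33 → 19 + 33 = 52 bp
Sorted largest to smallest: 74, 52, 48, 35 bp.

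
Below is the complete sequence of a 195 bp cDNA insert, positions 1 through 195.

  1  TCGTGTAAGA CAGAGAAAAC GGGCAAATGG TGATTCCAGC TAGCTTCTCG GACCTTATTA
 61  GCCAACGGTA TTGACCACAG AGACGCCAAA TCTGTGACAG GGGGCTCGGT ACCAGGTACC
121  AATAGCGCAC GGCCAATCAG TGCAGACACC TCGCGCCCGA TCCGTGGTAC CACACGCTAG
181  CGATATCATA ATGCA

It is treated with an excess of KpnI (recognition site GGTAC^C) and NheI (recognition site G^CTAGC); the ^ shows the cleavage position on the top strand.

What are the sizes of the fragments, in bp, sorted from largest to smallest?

73, 51, 39, 19, 7, 6 bp

KpnI sites (GGTACC) start at positions 108, 115, 166.
KpnI cuts after base 5 of each site (before the last base), so after positions 112, 119, 170.
NheI sites (GCTAGC) start at positions 39, 176.
NheI cuts after the first base of each site, so after positions 39, 176.
Combined cut positions: 39, 112, 119, 170, 176.
Linear molecule, 5 cuts → 6 fragments:
  1–39 → 39 bp
  40–112 → 73 bp
  113–119 → 7 bp
  120–170 → 51 bp
  171–176 → 6 bp
  177–195 → 19 bp
Sorted largest to smallest: 73, 51, 39, 19, 7, 6 bp.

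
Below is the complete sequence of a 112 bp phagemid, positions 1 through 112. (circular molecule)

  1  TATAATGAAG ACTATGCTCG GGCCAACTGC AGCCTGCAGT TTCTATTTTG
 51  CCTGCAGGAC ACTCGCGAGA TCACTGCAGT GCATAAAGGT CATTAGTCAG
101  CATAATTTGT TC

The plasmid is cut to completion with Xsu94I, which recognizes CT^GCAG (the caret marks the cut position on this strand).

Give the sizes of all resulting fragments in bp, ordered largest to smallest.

65, 22, 18, 7 bp

Xsu94I sites (CTGCAG) start at positions 27, 34, 52, 74.
Xsu94I cuts after base 2 of each site, so after positions 28, 35, 53, 75.
Circular molecule, 4 cuts → 4 fragments:
  29–35 → 7 bp
  36–53 → 18 bp
  54–75 → 22 bp
  76–112 then 1–28 → 37 + 28 = 65 bp
Sorted largest to smallest: 65, 22, 18, 7 bp.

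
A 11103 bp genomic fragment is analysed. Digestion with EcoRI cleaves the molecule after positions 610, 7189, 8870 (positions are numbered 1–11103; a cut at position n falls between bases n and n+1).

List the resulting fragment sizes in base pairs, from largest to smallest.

Linear molecule, 3 cuts → 4 fragments:
  610 − 0 = 610 bp
  7189 − 610 = 6579 bp
  8870 − 7189 = 1681 bp
  11103 − 8870 = 2233 bp
Sorted largest to smallest: 6579, 2233, 1681, 610 bp.

6579, 2233, 1681, 610 bp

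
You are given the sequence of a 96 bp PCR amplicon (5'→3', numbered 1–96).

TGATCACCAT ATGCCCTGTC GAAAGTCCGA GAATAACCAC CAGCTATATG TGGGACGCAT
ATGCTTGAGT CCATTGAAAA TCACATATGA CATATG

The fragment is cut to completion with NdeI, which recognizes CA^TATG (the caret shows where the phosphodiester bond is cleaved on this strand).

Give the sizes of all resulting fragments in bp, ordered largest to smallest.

NdeI sites (CATATG) start at positions 8, 58, 84, 91.
NdeI cuts after base 2 of each site, so after positions 9, 59, 85, 92.
Linear molecule, 4 cuts → 5 fragments:
  1–9 → 9 bp
  10–59 → 50 bp
  60–85 → 26 bp
  86–92 → 7 bp
  93–96 → 4 bp
Sorted largest to smallest: 50, 26, 9, 7, 4 bp.

50, 26, 9, 7, 4 bp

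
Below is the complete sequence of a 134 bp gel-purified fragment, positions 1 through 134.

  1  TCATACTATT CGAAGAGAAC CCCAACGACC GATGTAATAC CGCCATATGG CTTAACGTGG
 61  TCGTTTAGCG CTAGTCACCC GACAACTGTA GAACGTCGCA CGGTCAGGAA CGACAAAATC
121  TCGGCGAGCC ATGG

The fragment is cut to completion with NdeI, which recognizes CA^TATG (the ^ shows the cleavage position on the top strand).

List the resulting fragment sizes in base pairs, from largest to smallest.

89, 45 bp

The NdeI site (CATATG) starts at position 44.
NdeI cuts after base 2 of each site, so after position 45.
Linear molecule, 1 cut → 2 fragments:
  1–45 → 45 bp
  46–134 → 89 bp
Sorted largest to smallest: 89, 45 bp.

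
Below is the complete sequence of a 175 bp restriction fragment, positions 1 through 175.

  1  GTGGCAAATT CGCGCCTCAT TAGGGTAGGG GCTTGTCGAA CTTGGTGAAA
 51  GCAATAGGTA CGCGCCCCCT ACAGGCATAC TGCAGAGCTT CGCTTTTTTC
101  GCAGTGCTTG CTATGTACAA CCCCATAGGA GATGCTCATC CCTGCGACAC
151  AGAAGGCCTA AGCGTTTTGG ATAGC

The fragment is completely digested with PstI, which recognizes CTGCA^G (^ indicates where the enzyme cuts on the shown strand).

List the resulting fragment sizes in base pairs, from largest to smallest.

The PstI site (CTGCAG) starts at position 80.
PstI cuts after base 5 of each site (before the last base), so after position 84.
Linear molecule, 1 cut → 2 fragments:
  1–84 → 84 bp
  85–175 → 91 bp
Sorted largest to smallest: 91, 84 bp.

91, 84 bp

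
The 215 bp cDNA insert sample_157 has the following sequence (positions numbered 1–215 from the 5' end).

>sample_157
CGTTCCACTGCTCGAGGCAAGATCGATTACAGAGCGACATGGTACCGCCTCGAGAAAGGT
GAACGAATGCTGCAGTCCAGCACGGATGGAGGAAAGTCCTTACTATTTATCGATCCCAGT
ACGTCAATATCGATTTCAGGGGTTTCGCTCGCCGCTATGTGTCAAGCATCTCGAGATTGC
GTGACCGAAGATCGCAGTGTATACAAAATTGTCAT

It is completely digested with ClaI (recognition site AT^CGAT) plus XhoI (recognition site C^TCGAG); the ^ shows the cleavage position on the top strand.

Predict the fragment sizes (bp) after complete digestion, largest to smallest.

61, 45, 40, 26, 20, 12, 11 bp

ClaI sites (ATCGAT) start at positions 22, 109, 129.
ClaI cuts after base 2 of each site, so after positions 23, 110, 130.
XhoI sites (CTCGAG) start at positions 11, 49, 170.
XhoI cuts after the first base of each site, so after positions 11, 49, 170.
Combined cut positions: 11, 23, 49, 110, 130, 170.
Linear molecule, 6 cuts → 7 fragments:
  1–11 → 11 bp
  12–23 → 12 bp
  24–49 → 26 bp
  50–110 → 61 bp
  111–130 → 20 bp
  131–170 → 40 bp
  171–215 → 45 bp
Sorted largest to smallest: 61, 45, 40, 26, 20, 12, 11 bp.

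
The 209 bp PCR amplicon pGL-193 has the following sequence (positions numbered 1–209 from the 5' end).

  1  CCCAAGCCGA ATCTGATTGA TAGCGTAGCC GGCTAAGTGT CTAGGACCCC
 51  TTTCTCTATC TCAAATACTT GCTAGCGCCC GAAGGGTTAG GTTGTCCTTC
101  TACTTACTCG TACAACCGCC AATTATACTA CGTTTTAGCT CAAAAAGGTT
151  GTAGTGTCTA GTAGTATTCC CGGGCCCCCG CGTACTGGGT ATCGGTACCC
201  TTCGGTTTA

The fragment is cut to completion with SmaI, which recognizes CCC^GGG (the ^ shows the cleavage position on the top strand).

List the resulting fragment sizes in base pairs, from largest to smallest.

The SmaI site (CCCGGG) starts at position 169.
SmaI cuts after base 3 of each site, so after position 171.
Linear molecule, 1 cut → 2 fragments:
  1–171 → 171 bp
  172–209 → 38 bp
Sorted largest to smallest: 171, 38 bp.

171, 38 bp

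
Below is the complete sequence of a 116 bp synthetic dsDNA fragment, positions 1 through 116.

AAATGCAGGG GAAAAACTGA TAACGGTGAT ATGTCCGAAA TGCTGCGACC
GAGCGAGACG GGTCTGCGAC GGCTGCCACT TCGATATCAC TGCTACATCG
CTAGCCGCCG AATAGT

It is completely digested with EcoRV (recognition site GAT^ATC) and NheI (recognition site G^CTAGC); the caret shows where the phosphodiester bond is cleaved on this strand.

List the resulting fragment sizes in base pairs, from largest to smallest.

85, 16, 15 bp

The EcoRV site (GATATC) starts at position 83.
EcoRV cuts after base 3 of each site, so after position 85.
The NheI site (GCTAGC) starts at position 100.
NheI cuts after the first base of each site, so after position 100.
Combined cut positions: 85, 100.
Linear molecule, 2 cuts → 3 fragments:
  1–85 → 85 bp
  86–100 → 15 bp
  101–116 → 16 bp
Sorted largest to smallest: 85, 16, 15 bp.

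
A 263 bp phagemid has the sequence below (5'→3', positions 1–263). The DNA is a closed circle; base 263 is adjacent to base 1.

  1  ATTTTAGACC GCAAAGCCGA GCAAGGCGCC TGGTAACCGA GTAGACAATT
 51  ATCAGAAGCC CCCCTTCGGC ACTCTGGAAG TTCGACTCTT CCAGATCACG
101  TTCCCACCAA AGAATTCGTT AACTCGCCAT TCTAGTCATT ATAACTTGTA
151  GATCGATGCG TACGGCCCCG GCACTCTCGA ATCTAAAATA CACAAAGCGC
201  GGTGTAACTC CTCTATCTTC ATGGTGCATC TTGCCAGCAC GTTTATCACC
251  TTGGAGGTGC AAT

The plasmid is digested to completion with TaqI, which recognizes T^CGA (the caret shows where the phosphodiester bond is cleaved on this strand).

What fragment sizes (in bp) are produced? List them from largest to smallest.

TaqI sites (TCGA) start at positions 82, 153, 177.
TaqI cuts after the first base of each site, so after positions 82, 153, 177.
Circular molecule, 3 cuts → 3 fragments:
  83–153 → 71 bp
  154–177 → 24 bp
  178–263 then 1–82 → 86 + 82 = 168 bp
Sorted largest to smallest: 168, 71, 24 bp.

168, 71, 24 bp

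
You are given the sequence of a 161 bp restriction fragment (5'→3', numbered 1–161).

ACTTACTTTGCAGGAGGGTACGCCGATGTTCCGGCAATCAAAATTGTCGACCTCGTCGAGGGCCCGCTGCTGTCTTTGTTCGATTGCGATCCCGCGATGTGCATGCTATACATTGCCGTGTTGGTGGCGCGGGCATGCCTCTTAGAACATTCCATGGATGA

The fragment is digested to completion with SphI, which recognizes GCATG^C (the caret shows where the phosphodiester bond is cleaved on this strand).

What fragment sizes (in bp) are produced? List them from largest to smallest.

105, 32, 24 bp

SphI sites (GCATGC) start at positions 101, 133.
SphI cuts after base 5 of each site (before the last base), so after positions 105, 137.
Linear molecule, 2 cuts → 3 fragments:
  1–105 → 105 bp
  106–137 → 32 bp
  138–161 → 24 bp
Sorted largest to smallest: 105, 32, 24 bp.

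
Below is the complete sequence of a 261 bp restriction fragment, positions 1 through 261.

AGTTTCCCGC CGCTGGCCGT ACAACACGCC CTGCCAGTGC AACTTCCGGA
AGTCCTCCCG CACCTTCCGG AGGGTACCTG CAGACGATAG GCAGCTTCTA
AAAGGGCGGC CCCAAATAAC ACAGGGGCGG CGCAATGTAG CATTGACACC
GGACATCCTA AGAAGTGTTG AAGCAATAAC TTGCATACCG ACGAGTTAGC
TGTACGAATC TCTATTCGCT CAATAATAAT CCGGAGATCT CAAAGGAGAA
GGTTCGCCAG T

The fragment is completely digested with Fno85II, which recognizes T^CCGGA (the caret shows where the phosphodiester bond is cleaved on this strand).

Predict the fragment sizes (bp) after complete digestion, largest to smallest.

164, 45, 31, 21 bp

Fno85II sites (TCCGGA) start at positions 45, 66, 230.
Fno85II cuts after the first base of each site, so after positions 45, 66, 230.
Linear molecule, 3 cuts → 4 fragments:
  1–45 → 45 bp
  46–66 → 21 bp
  67–230 → 164 bp
  231–261 → 31 bp
Sorted largest to smallest: 164, 45, 31, 21 bp.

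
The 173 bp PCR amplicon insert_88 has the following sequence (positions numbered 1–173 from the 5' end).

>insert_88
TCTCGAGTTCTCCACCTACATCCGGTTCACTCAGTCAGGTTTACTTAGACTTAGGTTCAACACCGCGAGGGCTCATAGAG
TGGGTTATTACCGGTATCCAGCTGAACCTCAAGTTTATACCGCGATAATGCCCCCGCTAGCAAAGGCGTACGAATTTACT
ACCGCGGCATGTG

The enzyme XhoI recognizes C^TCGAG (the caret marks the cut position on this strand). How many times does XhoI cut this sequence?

1

CTCGAG occurs starting at position 2.
XhoI cuts at 1 site.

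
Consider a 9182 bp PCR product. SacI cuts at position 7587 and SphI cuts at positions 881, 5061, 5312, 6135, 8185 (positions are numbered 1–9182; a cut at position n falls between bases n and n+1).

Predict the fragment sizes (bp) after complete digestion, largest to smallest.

Combined cut positions (sorted): 881, 5061, 5312, 6135, 7587, 8185.
Linear molecule, 6 cuts → 7 fragments:
  881 − 0 = 881 bp
  5061 − 881 = 4180 bp
  5312 − 5061 = 251 bp
  6135 − 5312 = 823 bp
  7587 − 6135 = 1452 bp
  8185 − 7587 = 598 bp
  9182 − 8185 = 997 bp
Sorted largest to smallest: 4180, 1452, 997, 881, 823, 598, 251 bp.

4180, 1452, 997, 881, 823, 598, 251 bp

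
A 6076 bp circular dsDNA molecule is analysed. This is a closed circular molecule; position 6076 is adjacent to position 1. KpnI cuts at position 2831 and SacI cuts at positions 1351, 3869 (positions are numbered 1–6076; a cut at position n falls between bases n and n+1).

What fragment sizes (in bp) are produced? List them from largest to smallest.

Combined cut positions (sorted): 1351, 2831, 3869.
Circular molecule, 3 cuts → 3 fragments:
  2831 − 1351 = 1480 bp
  3869 − 2831 = 1038 bp
  wrap: 6076 − 3869 + 1351 = 3558 bp
Sorted largest to smallest: 3558, 1480, 1038 bp.

3558, 1480, 1038 bp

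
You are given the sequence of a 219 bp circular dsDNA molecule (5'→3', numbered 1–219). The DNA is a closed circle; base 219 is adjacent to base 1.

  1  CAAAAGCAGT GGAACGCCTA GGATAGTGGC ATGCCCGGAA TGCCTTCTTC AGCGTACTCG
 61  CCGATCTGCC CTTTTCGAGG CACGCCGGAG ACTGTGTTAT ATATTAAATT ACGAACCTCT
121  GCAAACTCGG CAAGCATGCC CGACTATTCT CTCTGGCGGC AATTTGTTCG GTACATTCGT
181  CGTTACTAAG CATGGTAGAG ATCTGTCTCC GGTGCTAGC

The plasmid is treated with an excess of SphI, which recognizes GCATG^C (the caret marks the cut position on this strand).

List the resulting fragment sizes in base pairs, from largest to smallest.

114, 105 bp

SphI sites (GCATGC) start at positions 29, 134.
SphI cuts after base 5 of each site (before the last base), so after positions 33, 138.
Circular molecule, 2 cuts → 2 fragments:
  34–138 → 105 bp
  139–219 then 1–33 → 81 + 33 = 114 bp
Sorted largest to smallest: 114, 105 bp.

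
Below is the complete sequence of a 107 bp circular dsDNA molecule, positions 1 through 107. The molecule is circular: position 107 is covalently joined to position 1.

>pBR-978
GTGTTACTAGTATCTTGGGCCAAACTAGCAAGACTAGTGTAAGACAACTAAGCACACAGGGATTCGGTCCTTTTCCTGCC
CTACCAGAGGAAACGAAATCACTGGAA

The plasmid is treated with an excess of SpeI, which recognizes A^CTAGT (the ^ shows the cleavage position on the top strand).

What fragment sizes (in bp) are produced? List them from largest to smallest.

SpeI sites (ACTAGT) start at positions 6, 33.
SpeI cuts after the first base of each site, so after positions 6, 33.
Circular molecule, 2 cuts → 2 fragments:
  7–33 → 27 bp
  34–107 then 1–6 → 74 + 6 = 80 bp
Sorted largest to smallest: 80, 27 bp.

80, 27 bp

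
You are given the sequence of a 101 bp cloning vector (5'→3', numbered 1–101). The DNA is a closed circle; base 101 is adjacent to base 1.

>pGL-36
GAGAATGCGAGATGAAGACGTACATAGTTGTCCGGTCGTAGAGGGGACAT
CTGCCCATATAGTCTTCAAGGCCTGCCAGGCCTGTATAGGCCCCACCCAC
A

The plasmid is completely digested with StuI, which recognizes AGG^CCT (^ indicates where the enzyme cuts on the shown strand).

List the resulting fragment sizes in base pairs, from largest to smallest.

92, 9 bp

StuI sites (AGGCCT) start at positions 69, 78.
StuI cuts after base 3 of each site, so after positions 71, 80.
Circular molecule, 2 cuts → 2 fragments:
  72–80 → 9 bp
  81–101 then 1–71 → 21 + 71 = 92 bp
Sorted largest to smallest: 92, 9 bp.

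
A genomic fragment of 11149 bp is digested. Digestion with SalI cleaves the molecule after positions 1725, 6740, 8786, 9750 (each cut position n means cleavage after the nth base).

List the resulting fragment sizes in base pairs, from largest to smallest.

5015, 2046, 1725, 1399, 964 bp

Linear molecule, 4 cuts → 5 fragments:
  1725 − 0 = 1725 bp
  6740 − 1725 = 5015 bp
  8786 − 6740 = 2046 bp
  9750 − 8786 = 964 bp
  11149 − 9750 = 1399 bp
Sorted largest to smallest: 5015, 2046, 1725, 1399, 964 bp.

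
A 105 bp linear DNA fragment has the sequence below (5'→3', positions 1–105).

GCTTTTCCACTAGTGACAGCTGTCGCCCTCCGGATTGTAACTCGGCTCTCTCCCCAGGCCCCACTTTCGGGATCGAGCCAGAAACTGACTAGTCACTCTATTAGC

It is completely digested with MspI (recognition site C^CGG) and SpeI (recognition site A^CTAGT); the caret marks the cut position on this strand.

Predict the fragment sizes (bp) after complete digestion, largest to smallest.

The MspI site (CCGG) starts at position 30.
MspI cuts after the first base of each site, so after position 30.
SpeI sites (ACTAGT) start at positions 9, 88.
SpeI cuts after the first base of each site, so after positions 9, 88.
Combined cut positions: 9, 30, 88.
Linear molecule, 3 cuts → 4 fragments:
  1–9 → 9 bp
  10–30 → 21 bp
  31–88 → 58 bp
  89–105 → 17 bp
Sorted largest to smallest: 58, 21, 17, 9 bp.

58, 21, 17, 9 bp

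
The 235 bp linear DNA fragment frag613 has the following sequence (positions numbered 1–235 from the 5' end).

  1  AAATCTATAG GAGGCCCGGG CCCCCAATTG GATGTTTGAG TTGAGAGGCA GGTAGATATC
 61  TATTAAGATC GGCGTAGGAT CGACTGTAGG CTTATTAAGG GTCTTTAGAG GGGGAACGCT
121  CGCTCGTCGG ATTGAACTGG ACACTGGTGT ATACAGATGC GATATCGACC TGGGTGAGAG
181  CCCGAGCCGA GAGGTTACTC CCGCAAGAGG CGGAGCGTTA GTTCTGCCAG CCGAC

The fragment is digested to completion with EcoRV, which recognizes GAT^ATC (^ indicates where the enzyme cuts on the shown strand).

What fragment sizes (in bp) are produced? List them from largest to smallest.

EcoRV sites (GATATC) start at positions 55, 161.
EcoRV cuts after base 3 of each site, so after positions 57, 163.
Linear molecule, 2 cuts → 3 fragments:
  1–57 → 57 bp
  58–163 → 106 bp
  164–235 → 72 bp
Sorted largest to smallest: 106, 72, 57 bp.

106, 72, 57 bp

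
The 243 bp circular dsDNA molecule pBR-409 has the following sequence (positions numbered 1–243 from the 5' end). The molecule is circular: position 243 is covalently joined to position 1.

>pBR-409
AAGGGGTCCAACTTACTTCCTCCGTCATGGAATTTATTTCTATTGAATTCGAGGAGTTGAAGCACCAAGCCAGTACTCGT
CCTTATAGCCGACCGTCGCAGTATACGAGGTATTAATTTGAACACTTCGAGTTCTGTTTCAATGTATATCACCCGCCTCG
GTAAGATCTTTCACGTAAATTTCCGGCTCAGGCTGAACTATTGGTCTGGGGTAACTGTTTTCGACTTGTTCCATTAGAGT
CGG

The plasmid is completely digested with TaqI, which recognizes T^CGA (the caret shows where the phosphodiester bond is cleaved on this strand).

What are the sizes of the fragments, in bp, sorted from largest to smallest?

TaqI sites (TCGA) start at positions 49, 127, 221.
TaqI cuts after the first base of each site, so after positions 49, 127, 221.
Circular molecule, 3 cuts → 3 fragments:
  50–127 → 78 bp
  128–221 → 94 bp
  222–243 then 1–49 → 22 + 49 = 71 bp
Sorted largest to smallest: 94, 78, 71 bp.

94, 78, 71 bp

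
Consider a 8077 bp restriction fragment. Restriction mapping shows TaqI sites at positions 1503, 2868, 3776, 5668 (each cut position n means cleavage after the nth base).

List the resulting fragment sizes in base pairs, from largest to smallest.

2409, 1892, 1503, 1365, 908 bp

Linear molecule, 4 cuts → 5 fragments:
  1503 − 0 = 1503 bp
  2868 − 1503 = 1365 bp
  3776 − 2868 = 908 bp
  5668 − 3776 = 1892 bp
  8077 − 5668 = 2409 bp
Sorted largest to smallest: 2409, 1892, 1503, 1365, 908 bp.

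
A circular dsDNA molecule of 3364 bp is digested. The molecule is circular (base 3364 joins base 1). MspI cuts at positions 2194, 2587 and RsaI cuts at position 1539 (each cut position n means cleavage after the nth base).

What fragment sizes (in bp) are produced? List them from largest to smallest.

2316, 655, 393 bp

Combined cut positions (sorted): 1539, 2194, 2587.
Circular molecule, 3 cuts → 3 fragments:
  2194 − 1539 = 655 bp
  2587 − 2194 = 393 bp
  wrap: 3364 − 2587 + 1539 = 2316 bp
Sorted largest to smallest: 2316, 655, 393 bp.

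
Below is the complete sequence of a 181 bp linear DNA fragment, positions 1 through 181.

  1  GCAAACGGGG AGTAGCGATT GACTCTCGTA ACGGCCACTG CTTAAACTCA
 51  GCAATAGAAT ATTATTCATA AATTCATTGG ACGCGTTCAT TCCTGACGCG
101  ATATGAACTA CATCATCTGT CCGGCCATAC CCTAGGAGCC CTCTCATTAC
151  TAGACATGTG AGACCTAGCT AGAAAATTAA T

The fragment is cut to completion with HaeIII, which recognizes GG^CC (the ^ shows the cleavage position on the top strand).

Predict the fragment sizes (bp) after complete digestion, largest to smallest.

HaeIII sites (GGCC) start at positions 33, 123.
HaeIII cuts after base 2 of each site, so after positions 34, 124.
Linear molecule, 2 cuts → 3 fragments:
  1–34 → 34 bp
  35–124 → 90 bp
  125–181 → 57 bp
Sorted largest to smallest: 90, 57, 34 bp.

90, 57, 34 bp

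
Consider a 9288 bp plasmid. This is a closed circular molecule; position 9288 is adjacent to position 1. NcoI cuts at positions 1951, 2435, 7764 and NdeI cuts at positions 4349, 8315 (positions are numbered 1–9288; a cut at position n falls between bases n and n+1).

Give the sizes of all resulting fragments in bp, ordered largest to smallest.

Combined cut positions (sorted): 1951, 2435, 4349, 7764, 8315.
Circular molecule, 5 cuts → 5 fragments:
  2435 − 1951 = 484 bp
  4349 − 2435 = 1914 bp
  7764 − 4349 = 3415 bp
  8315 − 7764 = 551 bp
  wrap: 9288 − 8315 + 1951 = 2924 bp
Sorted largest to smallest: 3415, 2924, 1914, 551, 484 bp.

3415, 2924, 1914, 551, 484 bp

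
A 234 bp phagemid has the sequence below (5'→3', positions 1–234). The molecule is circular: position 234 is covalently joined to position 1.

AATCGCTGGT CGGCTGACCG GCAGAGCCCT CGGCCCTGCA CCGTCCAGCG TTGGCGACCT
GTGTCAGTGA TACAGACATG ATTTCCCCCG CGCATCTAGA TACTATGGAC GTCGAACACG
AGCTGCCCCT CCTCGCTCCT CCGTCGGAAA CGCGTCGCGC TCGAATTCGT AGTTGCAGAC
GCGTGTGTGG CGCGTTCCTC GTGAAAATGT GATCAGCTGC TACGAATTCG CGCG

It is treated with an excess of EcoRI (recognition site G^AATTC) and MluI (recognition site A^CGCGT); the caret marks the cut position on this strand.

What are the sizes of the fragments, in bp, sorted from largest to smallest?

160, 45, 16, 13 bp

EcoRI sites (GAATTC) start at positions 163, 224.
EcoRI cuts after the first base of each site, so after positions 163, 224.
MluI sites (ACGCGT) start at positions 150, 179.
MluI cuts after the first base of each site, so after positions 150, 179.
Combined cut positions: 150, 163, 179, 224.
Circular molecule, 4 cuts → 4 fragments:
  151–163 → 13 bp
  164–179 → 16 bp
  180–224 → 45 bp
  225–234 then 1–150 → 10 + 150 = 160 bp
Sorted largest to smallest: 160, 45, 16, 13 bp.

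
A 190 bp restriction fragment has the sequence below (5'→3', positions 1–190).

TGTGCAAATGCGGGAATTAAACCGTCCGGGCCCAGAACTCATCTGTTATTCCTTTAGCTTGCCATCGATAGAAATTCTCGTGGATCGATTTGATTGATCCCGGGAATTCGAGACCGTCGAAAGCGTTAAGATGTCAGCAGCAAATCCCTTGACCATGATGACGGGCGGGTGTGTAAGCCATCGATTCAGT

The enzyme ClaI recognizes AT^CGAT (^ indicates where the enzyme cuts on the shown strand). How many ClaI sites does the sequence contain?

3

ATCGAT occurs starting at positions 64, 84, 180.
ClaI cuts at 3 sites.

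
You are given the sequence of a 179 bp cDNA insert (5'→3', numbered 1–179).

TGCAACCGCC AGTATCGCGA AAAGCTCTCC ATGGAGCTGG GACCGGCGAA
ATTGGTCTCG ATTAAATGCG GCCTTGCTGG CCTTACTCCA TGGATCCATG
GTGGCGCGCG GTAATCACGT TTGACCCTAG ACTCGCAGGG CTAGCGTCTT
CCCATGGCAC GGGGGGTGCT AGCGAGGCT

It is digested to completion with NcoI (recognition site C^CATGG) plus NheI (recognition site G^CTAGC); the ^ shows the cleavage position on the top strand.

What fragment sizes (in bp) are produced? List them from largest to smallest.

59, 44, 29, 16, 12, 11, 8 bp

NcoI sites (CCATGG) start at positions 29, 88, 96, 152.
NcoI cuts after the first base of each site, so after positions 29, 88, 96, 152.
NheI sites (GCTAGC) start at positions 140, 168.
NheI cuts after the first base of each site, so after positions 140, 168.
Combined cut positions: 29, 88, 96, 140, 152, 168.
Linear molecule, 6 cuts → 7 fragments:
  1–29 → 29 bp
  30–88 → 59 bp
  89–96 → 8 bp
  97–140 → 44 bp
  141–152 → 12 bp
  153–168 → 16 bp
  169–179 → 11 bp
Sorted largest to smallest: 59, 44, 29, 16, 12, 11, 8 bp.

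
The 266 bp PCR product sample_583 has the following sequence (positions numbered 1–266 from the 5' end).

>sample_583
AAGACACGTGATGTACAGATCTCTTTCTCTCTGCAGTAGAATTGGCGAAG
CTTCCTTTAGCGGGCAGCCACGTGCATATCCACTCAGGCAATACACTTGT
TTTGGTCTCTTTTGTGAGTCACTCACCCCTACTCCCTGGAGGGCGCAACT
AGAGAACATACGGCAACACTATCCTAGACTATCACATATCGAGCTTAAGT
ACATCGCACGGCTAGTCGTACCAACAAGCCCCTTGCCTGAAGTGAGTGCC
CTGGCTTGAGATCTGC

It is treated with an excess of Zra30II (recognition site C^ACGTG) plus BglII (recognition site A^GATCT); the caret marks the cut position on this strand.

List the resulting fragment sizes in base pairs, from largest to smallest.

190, 52, 12, 7, 5 bp

Zra30II sites (CACGTG) start at positions 5, 69.
Zra30II cuts after the first base of each site, so after positions 5, 69.
BglII sites (AGATCT) start at positions 17, 259.
BglII cuts after the first base of each site, so after positions 17, 259.
Combined cut positions: 5, 17, 69, 259.
Linear molecule, 4 cuts → 5 fragments:
  1–5 → 5 bp
  6–17 → 12 bp
  18–69 → 52 bp
  70–259 → 190 bp
  260–266 → 7 bp
Sorted largest to smallest: 190, 52, 12, 7, 5 bp.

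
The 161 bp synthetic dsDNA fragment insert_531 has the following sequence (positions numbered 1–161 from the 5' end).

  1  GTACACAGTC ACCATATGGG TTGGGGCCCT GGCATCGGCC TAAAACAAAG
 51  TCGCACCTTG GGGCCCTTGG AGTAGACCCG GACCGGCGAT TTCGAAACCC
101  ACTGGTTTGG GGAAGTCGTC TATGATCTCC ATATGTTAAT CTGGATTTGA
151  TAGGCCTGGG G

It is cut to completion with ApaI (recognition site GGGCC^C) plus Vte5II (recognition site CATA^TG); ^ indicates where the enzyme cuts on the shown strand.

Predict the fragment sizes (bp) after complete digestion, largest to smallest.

ApaI sites (GGGCCC) start at positions 24, 61.
ApaI cuts after base 5 of each site (before the last base), so after positions 28, 65.
Vte5II sites (CATATG) start at positions 13, 130.
Vte5II cuts after base 4 of each site, so after positions 16, 133.
Combined cut positions: 16, 28, 65, 133.
Linear molecule, 4 cuts → 5 fragments:
  1–16 → 16 bp
  17–28 → 12 bp
  29–65 → 37 bp
  66–133 → 68 bp
  134–161 → 28 bp
Sorted largest to smallest: 68, 37, 28, 16, 12 bp.

68, 37, 28, 16, 12 bp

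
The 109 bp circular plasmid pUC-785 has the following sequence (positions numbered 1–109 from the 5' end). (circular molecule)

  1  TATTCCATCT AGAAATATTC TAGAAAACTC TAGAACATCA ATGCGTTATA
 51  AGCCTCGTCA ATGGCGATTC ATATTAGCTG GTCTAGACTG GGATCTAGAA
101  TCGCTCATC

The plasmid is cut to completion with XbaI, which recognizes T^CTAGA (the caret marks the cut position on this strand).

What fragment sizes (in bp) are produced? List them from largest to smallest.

53, 23, 12, 11, 10 bp

XbaI sites (TCTAGA) start at positions 8, 19, 29, 82, 94.
XbaI cuts after the first base of each site, so after positions 8, 19, 29, 82, 94.
Circular molecule, 5 cuts → 5 fragments:
  9–19 → 11 bp
  20–29 → 10 bp
  30–82 → 53 bp
  83–94 → 12 bp
  95–109 then 1–8 → 15 + 8 = 23 bp
Sorted largest to smallest: 53, 23, 12, 11, 10 bp.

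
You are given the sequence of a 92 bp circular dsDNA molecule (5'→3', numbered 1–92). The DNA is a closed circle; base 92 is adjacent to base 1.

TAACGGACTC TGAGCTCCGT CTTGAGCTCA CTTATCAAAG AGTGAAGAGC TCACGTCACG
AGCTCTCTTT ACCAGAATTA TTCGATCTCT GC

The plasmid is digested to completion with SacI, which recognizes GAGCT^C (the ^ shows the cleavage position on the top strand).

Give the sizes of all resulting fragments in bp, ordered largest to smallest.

SacI sites (GAGCTC) start at positions 12, 24, 47, 60.
SacI cuts after base 5 of each site (before the last base), so after positions 16, 28, 51, 64.
Circular molecule, 4 cuts → 4 fragments:
  17–28 → 12 bp
  29–51 → 23 bp
  52–64 → 13 bp
  65–92 then 1–16 → 28 + 16 = 44 bp
Sorted largest to smallest: 44, 23, 13, 12 bp.

44, 23, 13, 12 bp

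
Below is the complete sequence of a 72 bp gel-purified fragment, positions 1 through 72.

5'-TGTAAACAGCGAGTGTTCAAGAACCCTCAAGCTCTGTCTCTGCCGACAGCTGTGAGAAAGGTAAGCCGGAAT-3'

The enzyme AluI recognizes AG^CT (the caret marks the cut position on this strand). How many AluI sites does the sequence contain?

2

AGCT occurs starting at positions 30, 48.
AluI cuts at 2 sites.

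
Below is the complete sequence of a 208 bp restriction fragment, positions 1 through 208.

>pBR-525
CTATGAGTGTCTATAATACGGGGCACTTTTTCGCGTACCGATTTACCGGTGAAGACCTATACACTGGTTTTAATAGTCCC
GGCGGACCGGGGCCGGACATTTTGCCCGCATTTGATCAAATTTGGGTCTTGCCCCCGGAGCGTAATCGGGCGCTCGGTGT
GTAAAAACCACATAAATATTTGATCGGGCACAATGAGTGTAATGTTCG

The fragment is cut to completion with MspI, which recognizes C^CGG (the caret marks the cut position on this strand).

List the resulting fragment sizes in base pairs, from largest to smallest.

MspI sites (CCGG) start at positions 46, 79, 87, 93, 135.
MspI cuts after the first base of each site, so after positions 46, 79, 87, 93, 135.
Linear molecule, 5 cuts → 6 fragments:
  1–46 → 46 bp
  47–79 → 33 bp
  80–87 → 8 bp
  88–93 → 6 bp
  94–135 → 42 bp
  136–208 → 73 bp
Sorted largest to smallest: 73, 46, 42, 33, 8, 6 bp.

73, 46, 42, 33, 8, 6 bp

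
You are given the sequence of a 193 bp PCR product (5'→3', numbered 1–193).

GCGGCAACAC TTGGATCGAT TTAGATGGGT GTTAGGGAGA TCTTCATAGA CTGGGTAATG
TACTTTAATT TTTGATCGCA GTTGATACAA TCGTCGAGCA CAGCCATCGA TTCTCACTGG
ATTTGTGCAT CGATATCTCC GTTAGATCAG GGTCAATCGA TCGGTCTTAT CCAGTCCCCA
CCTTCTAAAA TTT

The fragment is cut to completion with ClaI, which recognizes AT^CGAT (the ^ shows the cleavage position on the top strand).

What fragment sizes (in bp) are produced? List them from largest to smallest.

91, 36, 27, 23, 16 bp

ClaI sites (ATCGAT) start at positions 15, 106, 129, 156.
ClaI cuts after base 2 of each site, so after positions 16, 107, 130, 157.
Linear molecule, 4 cuts → 5 fragments:
  1–16 → 16 bp
  17–107 → 91 bp
  108–130 → 23 bp
  131–157 → 27 bp
  158–193 → 36 bp
Sorted largest to smallest: 91, 36, 27, 23, 16 bp.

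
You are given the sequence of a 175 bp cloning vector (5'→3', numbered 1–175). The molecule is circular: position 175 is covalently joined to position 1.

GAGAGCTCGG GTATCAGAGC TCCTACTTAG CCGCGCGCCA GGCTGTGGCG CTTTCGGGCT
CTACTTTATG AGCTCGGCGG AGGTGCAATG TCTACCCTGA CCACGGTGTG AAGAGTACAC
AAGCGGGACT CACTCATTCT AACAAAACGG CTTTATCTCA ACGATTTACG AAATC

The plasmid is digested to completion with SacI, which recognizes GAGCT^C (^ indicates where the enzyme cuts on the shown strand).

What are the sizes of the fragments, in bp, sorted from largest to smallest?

108, 53, 14 bp

SacI sites (GAGCTC) start at positions 3, 17, 70.
SacI cuts after base 5 of each site (before the last base), so after positions 7, 21, 74.
Circular molecule, 3 cuts → 3 fragments:
  8–21 → 14 bp
  22–74 → 53 bp
  75–175 then 1–7 → 101 + 7 = 108 bp
Sorted largest to smallest: 108, 53, 14 bp.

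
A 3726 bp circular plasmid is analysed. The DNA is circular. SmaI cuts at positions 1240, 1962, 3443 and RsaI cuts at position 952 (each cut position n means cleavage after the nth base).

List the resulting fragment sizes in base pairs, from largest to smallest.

1481, 1235, 722, 288 bp

Combined cut positions (sorted): 952, 1240, 1962, 3443.
Circular molecule, 4 cuts → 4 fragments:
  1240 − 952 = 288 bp
  1962 − 1240 = 722 bp
  3443 − 1962 = 1481 bp
  wrap: 3726 − 3443 + 952 = 1235 bp
Sorted largest to smallest: 1481, 1235, 722, 288 bp.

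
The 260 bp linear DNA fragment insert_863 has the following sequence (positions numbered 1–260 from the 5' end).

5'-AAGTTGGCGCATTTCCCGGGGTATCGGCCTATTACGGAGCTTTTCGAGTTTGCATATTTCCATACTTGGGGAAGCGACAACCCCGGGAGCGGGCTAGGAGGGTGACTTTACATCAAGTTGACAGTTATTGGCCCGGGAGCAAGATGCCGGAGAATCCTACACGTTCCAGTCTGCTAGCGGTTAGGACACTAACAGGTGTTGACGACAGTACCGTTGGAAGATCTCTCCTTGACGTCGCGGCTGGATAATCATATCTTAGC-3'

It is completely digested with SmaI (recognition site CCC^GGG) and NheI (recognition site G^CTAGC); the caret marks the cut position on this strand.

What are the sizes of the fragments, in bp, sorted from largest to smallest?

SmaI sites (CCCGGG) start at positions 15, 82, 132.
SmaI cuts after base 3 of each site, so after positions 17, 84, 134.
The NheI site (GCTAGC) starts at position 173.
NheI cuts after the first base of each site, so after position 173.
Combined cut positions: 17, 84, 134, 173.
Linear molecule, 4 cuts → 5 fragments:
  1–17 → 17 bp
  18–84 → 67 bp
  85–134 → 50 bp
  135–173 → 39 bp
  174–260 → 87 bp
Sorted largest to smallest: 87, 67, 50, 39, 17 bp.

87, 67, 50, 39, 17 bp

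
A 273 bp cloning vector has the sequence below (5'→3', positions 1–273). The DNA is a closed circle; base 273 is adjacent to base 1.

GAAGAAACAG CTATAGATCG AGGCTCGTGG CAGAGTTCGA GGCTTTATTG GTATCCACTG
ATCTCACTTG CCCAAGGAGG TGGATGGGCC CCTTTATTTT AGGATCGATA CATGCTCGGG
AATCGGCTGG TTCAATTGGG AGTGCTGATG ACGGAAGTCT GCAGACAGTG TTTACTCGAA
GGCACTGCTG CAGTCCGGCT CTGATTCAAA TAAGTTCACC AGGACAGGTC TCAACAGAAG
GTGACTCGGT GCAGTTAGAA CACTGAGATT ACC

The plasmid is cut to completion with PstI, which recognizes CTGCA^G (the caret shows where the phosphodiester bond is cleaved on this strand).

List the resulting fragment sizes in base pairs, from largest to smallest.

244, 29 bp

PstI sites (CTGCAG) start at positions 159, 188.
PstI cuts after base 5 of each site (before the last base), so after positions 163, 192.
Circular molecule, 2 cuts → 2 fragments:
  164–192 → 29 bp
  193–273 then 1–163 → 81 + 163 = 244 bp
Sorted largest to smallest: 244, 29 bp.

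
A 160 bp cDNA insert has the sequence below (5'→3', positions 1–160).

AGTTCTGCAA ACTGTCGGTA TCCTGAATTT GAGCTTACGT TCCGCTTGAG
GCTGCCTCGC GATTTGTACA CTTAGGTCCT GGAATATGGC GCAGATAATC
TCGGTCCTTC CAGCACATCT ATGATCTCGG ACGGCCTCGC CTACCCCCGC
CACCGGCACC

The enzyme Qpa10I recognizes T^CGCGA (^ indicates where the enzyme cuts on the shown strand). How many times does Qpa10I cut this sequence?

1

TCGCGA occurs starting at position 57.
Qpa10I cuts at 1 site.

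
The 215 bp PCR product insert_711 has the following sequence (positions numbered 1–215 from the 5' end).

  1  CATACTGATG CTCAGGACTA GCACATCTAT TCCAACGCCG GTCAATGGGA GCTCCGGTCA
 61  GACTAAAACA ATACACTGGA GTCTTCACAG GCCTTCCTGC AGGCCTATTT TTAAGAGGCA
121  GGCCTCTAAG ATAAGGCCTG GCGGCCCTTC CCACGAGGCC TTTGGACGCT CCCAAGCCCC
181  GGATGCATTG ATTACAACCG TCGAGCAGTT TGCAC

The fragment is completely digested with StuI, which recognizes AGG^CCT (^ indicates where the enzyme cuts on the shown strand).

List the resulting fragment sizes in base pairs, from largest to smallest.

91, 57, 22, 19, 14, 12 bp

StuI sites (AGGCCT) start at positions 89, 101, 120, 134, 156.
StuI cuts after base 3 of each site, so after positions 91, 103, 122, 136, 158.
Linear molecule, 5 cuts → 6 fragments:
  1–91 → 91 bp
  92–103 → 12 bp
  104–122 → 19 bp
  123–136 → 14 bp
  137–158 → 22 bp
  159–215 → 57 bp
Sorted largest to smallest: 91, 57, 22, 19, 14, 12 bp.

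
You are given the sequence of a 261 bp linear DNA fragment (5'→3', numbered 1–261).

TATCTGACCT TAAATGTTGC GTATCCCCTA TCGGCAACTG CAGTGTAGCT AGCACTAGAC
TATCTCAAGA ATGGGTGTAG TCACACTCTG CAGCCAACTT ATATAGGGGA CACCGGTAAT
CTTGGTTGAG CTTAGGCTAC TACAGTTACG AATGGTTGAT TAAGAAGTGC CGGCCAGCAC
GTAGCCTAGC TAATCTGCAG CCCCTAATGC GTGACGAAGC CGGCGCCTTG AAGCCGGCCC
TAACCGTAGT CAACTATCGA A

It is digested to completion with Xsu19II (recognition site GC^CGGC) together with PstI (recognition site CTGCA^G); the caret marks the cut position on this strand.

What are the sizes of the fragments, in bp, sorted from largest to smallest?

Xsu19II sites (GCCGGC) start at positions 169, 219, 233.
Xsu19II cuts after base 2 of each site, so after positions 170, 220, 234.
PstI sites (CTGCAG) start at positions 38, 88, 195.
PstI cuts after base 5 of each site (before the last base), so after positions 42, 92, 199.
Combined cut positions: 42, 92, 170, 199, 220, 234.
Linear molecule, 6 cuts → 7 fragments:
  1–42 → 42 bp
  43–92 → 50 bp
  93–170 → 78 bp
  171–199 → 29 bp
  200–220 → 21 bp
  221–234 → 14 bp
  235–261 → 27 bp
Sorted largest to smallest: 78, 50, 42, 29, 27, 21, 14 bp.

78, 50, 42, 29, 27, 21, 14 bp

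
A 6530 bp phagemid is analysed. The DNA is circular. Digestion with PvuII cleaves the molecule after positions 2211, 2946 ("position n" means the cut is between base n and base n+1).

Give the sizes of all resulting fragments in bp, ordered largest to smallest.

Circular molecule, 2 cuts → 2 fragments:
  2946 − 2211 = 735 bp
  wrap: 6530 − 2946 + 2211 = 5795 bp
Sorted largest to smallest: 5795, 735 bp.

5795, 735 bp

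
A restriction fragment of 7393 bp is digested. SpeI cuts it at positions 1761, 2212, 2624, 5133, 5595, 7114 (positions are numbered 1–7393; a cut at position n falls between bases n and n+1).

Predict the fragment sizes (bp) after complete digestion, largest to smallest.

2509, 1761, 1519, 462, 451, 412, 279 bp

Linear molecule, 6 cuts → 7 fragments:
  1761 − 0 = 1761 bp
  2212 − 1761 = 451 bp
  2624 − 2212 = 412 bp
  5133 − 2624 = 2509 bp
  5595 − 5133 = 462 bp
  7114 − 5595 = 1519 bp
  7393 − 7114 = 279 bp
Sorted largest to smallest: 2509, 1761, 1519, 462, 451, 412, 279 bp.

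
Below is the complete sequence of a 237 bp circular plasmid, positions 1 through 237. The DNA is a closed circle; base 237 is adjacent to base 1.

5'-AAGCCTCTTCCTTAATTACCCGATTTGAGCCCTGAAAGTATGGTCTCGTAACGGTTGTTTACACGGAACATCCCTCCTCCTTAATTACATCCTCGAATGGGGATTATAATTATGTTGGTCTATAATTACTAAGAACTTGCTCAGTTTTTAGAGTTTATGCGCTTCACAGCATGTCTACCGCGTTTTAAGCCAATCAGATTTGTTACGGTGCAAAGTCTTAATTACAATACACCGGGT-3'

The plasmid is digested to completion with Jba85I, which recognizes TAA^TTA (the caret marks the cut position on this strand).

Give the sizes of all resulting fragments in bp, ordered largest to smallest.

96, 69, 31, 25, 16 bp

Jba85I sites (TAATTA) start at positions 13, 82, 107, 123, 219.
Jba85I cuts after base 3 of each site, so after positions 15, 84, 109, 125, 221.
Circular molecule, 5 cuts → 5 fragments:
  16–84 → 69 bp
  85–109 → 25 bp
  110–125 → 16 bp
  126–221 → 96 bp
  222–237 then 1–15 → 16 + 15 = 31 bp
Sorted largest to smallest: 96, 69, 31, 25, 16 bp.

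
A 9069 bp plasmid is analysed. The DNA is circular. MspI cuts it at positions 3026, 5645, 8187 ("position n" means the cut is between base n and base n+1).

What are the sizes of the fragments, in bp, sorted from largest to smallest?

Circular molecule, 3 cuts → 3 fragments:
  5645 − 3026 = 2619 bp
  8187 − 5645 = 2542 bp
  wrap: 9069 − 8187 + 3026 = 3908 bp
Sorted largest to smallest: 3908, 2619, 2542 bp.

3908, 2619, 2542 bp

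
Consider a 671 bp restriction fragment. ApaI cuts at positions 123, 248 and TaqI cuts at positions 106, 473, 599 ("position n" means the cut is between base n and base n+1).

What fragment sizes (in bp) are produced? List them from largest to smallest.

225, 126, 125, 106, 72, 17 bp

Combined cut positions (sorted): 106, 123, 248, 473, 599.
Linear molecule, 5 cuts → 6 fragments:
  106 − 0 = 106 bp
  123 − 106 = 17 bp
  248 − 123 = 125 bp
  473 − 248 = 225 bp
  599 − 473 = 126 bp
  671 − 599 = 72 bp
Sorted largest to smallest: 225, 126, 125, 106, 72, 17 bp.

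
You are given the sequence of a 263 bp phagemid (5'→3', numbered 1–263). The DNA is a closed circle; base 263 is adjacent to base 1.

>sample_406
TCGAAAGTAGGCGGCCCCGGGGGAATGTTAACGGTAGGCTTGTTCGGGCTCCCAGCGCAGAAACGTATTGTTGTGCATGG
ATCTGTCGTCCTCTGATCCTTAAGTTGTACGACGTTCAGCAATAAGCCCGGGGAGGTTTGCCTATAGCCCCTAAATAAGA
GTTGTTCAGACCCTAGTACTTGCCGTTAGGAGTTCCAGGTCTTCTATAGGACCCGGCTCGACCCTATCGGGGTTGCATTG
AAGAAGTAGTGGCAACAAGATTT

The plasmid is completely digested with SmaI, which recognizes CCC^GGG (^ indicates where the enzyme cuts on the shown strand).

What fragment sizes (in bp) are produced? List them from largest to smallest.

SmaI sites (CCCGGG) start at positions 16, 127.
SmaI cuts after base 3 of each site, so after positions 18, 129.
Circular molecule, 2 cuts → 2 fragments:
  19–129 → 111 bp
  130–263 then 1–18 → 134 + 18 = 152 bp
Sorted largest to smallest: 152, 111 bp.

152, 111 bp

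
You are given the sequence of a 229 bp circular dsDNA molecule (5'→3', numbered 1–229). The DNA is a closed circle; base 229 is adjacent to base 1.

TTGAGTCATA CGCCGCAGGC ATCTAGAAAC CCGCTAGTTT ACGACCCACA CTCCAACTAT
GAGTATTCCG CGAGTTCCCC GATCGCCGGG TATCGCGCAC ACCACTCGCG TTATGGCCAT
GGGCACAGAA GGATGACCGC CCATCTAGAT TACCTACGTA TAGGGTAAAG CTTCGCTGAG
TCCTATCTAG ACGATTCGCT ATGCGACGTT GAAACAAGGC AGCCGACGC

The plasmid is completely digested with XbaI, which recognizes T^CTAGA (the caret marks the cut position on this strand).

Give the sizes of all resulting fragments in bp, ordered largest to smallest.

122, 65, 42 bp

XbaI sites (TCTAGA) start at positions 22, 144, 186.
XbaI cuts after the first base of each site, so after positions 22, 144, 186.
Circular molecule, 3 cuts → 3 fragments:
  23–144 → 122 bp
  145–186 → 42 bp
  187–229 then 1–22 → 43 + 22 = 65 bp
Sorted largest to smallest: 122, 65, 42 bp.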